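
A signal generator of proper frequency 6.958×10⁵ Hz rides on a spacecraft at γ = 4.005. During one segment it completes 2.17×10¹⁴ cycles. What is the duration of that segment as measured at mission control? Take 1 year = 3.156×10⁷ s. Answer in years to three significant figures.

γ = 4.005
Proper time for N cycles: τ = N/f = 2.17×10¹⁴/(6.958×10⁵) = 3.119×10⁸ s = 9.882 years.
Lab-frame duration Δt = γτ = 4.005 × 9.882 = 39.58 years.

Δt = 39.6 years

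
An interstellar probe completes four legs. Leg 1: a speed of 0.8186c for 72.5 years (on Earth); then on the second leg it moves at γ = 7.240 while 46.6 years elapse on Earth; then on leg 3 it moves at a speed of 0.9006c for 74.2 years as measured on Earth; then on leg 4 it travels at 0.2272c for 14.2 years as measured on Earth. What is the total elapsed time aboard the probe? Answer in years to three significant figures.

τ = 94.2 years

Leg 1: γ = 1/√(1 − 0.8186²) = 1/√0.3299 = 1.741; τ_1 = 72.5/1.741 = 41.64 years.
Leg 2: γ = 7.240; τ_2 = 46.6/7.240 = 6.436 years.
Leg 3: γ = 1/√(1 − 0.9006²) = 1/√0.1889 = 2.301; τ_3 = 74.2/2.301 = 32.25 years.
Leg 4: γ = 1/√(1 − 0.2272²) = 1/√0.9484 = 1.027; τ_4 = 14.2/1.027 = 13.83 years.
Total: 41.64 + 6.436 + 32.25 + 13.83 years.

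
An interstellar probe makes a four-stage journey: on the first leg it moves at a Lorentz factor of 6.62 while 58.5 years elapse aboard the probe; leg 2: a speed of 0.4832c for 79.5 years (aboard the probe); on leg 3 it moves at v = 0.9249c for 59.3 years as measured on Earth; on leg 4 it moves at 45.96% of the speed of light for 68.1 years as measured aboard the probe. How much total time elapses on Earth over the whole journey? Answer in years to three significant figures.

Δt = 614 years

Leg 1: γ = 6.62; Δt_1 = 6.620 × 58.5 = 387.3 years.
Leg 2: γ = 1/√(1 − 0.4832²) = 1/√0.7665 = 1.142; Δt_2 = 1.142 × 79.5 = 90.80 years.
Leg 3: 59.3 years is already measured on Earth.
Leg 4: β = 0.4596; γ = 1/√(1 − 0.4596²) = 1/√0.7888 = 1.126; Δt_4 = 1.126 × 68.1 = 76.68 years.
Total: 387.3 + 90.80 + 59.30 + 76.68 years.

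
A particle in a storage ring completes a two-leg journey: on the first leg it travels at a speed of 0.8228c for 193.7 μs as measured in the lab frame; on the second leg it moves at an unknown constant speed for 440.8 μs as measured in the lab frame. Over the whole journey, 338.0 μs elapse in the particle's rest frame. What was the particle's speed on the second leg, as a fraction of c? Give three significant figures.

Leg 1: γ = 1/√(1 − 0.8228²) = 1/√0.3230 = 1.760; τ_1 = 193.7/1.760 = 110.1 μs.
Leg 2: speed unknown; τ_2 = 440.8/γ_2.
Total proper time: 110.1 + τ_2 = 338.0, so τ_2 = 338.0 − 110.1 = 227.9 μs.
γ_2 = 440.8/227.9 = 1.934; β = √(1 − 1/γ²) = √0.7327.

β = 0.856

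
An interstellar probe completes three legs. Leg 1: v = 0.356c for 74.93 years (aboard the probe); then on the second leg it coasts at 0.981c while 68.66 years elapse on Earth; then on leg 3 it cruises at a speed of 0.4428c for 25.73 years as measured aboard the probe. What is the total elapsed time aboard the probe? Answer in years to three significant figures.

τ = 114 years

Leg 1: 74.93 years is already measured aboard the probe.
Leg 2: γ = 1/√(1 − 0.981²) = 1/√0.03764 = 5.154; τ_2 = 68.66/5.154 = 13.32 years.
Leg 3: 25.73 years is already measured aboard the probe.
Total: 74.93 + 13.32 + 25.73 years.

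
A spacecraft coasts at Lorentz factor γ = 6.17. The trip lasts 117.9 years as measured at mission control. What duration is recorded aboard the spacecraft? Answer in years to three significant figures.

τ = 19.1 years

γ = 6.17
The interval measured at mission control is the dilated one; the clock aboard the spacecraft measures the proper time τ = Δt/γ = 117.9/6.170 years.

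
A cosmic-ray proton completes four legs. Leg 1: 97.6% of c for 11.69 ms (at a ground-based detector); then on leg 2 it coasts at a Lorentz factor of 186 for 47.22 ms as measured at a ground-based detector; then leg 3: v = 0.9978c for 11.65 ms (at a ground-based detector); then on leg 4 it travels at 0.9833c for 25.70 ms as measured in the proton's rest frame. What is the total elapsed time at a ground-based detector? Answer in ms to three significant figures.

Δt = 212 ms

Leg 1: 11.69 ms is already measured at a ground-based detector.
Leg 2: 47.22 ms is already measured at a ground-based detector.
Leg 3: 11.65 ms is already measured at a ground-based detector.
Leg 4: γ = 1/√(1 − 0.9833²) = 1/√0.03312 = 5.495; Δt_4 = 5.495 × 25.70 = 141.2 ms.
Total: 11.69 + 47.22 + 11.65 + 141.2 ms.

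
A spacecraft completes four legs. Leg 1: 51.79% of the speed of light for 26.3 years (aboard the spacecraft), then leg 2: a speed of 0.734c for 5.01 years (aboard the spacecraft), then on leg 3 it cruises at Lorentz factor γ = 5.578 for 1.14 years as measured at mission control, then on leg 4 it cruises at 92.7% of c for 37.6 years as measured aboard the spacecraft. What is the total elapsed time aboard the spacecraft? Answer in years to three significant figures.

τ = 69.1 years

Leg 1: 26.3 years is already measured aboard the spacecraft.
Leg 2: 5.01 years is already measured aboard the spacecraft.
Leg 3: γ = 5.578; τ_3 = 1.14/5.578 = 0.2044 years.
Leg 4: 37.6 years is already measured aboard the spacecraft.
Total: 26.30 + 5.010 + 0.2044 + 37.60 years.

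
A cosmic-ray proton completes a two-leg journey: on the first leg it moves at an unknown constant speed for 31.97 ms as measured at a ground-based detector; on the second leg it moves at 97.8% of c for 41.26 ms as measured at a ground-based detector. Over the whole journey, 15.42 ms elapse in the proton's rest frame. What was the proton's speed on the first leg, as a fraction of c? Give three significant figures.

Leg 1: speed unknown; τ_1 = 31.97/γ_1.
Leg 2: β = 0.978; γ = 1/√(1 − 0.978²) = 1/√0.04352 = 4.794; τ_2 = 41.26/4.794 = 8.607 ms.
Total proper time: τ_1 + 8.607 = 15.42, so τ_1 = 15.42 − 8.607 = 6.813 ms.
γ_1 = 31.97/6.813 = 4.693; β = √(1 − 1/γ²) = √0.9546.

β = 0.977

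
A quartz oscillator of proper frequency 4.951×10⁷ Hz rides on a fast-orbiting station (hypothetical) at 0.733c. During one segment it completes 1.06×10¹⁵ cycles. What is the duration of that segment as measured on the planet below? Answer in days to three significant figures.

γ = 1/√(1 − 0.733²) = 1/√0.4627 = 1.470
Proper time for N cycles: τ = N/f = 1.06×10¹⁵/(4.951×10⁷) = 2.141×10⁷ s = 247.8 days.
Lab-frame duration Δt = γτ = 1.470 × 247.8 = 364.3 days.

Δt = 364 days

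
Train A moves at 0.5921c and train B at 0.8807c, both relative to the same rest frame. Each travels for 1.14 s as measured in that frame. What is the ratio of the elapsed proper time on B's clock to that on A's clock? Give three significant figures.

A: γ = 1/√(1 − 0.5921²) = 1/√0.6494 = 1.241. B: γ = 1/√(1 − 0.8807²) = 1/√0.2244 = 2.111.
τ_A/τ_B = γ_B/γ_A = 2.111/1.241 = 1.701, so τ_B/τ_A = 0.5878.

τ_B/τ_A = 0.588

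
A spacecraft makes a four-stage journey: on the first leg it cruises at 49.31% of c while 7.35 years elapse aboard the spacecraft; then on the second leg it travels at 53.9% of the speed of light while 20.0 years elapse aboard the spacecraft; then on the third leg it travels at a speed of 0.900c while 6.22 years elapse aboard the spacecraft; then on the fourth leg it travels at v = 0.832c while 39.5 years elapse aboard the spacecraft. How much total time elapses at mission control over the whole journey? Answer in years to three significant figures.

Leg 1: β = 0.4931; γ = 1/√(1 − 0.4931²) = 1/√0.7569 = 1.149; Δt_1 = 1.149 × 7.35 = 8.449 years.
Leg 2: β = 0.539; γ = 1/√(1 − 0.539²) = 1/√0.7095 = 1.187; Δt_2 = 1.187 × 20.0 = 23.74 years.
Leg 3: γ = 1/√(1 − 0.900²) = 1/√0.1900 = 2.294; Δt_3 = 2.294 × 6.22 = 14.27 years.
Leg 4: γ = 1/√(1 − 0.832²) = 1/√0.3078 = 1.803; Δt_4 = 1.803 × 39.5 = 71.20 years.
Total: 8.449 + 23.74 + 14.27 + 71.20 years.

Δt = 118 years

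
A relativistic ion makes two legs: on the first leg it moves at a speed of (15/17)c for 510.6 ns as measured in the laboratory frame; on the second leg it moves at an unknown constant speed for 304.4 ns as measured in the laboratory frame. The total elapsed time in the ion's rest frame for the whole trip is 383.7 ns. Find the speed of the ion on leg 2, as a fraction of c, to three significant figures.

β = 0.882

Leg 1: γ = 1/√(1 − (15/17)²) = 17/8 = 2.125; τ_1 = 510.6/2.125 = 240.3 ns.
Leg 2: speed unknown; τ_2 = 304.4/γ_2.
Total proper time: 240.3 + τ_2 = 383.7, so τ_2 = 383.7 − 240.3 = 143.4 ns.
γ_2 = 304.4/143.4 = 2.122; β = √(1 − 1/γ²) = √0.7780.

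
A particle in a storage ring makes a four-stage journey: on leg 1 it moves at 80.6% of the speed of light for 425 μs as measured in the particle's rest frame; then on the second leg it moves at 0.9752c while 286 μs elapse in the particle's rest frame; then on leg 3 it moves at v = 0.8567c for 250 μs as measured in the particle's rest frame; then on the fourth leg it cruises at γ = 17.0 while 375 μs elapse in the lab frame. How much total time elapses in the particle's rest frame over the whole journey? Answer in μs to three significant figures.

Leg 1: 425 μs is already measured in the particle's rest frame.
Leg 2: 286 μs is already measured in the particle's rest frame.
Leg 3: 250 μs is already measured in the particle's rest frame.
Leg 4: γ = 17.0; τ_4 = 375/17.00 = 22.06 μs.
Total: 425.0 + 286.0 + 250.0 + 22.06 μs.

τ = 983 μs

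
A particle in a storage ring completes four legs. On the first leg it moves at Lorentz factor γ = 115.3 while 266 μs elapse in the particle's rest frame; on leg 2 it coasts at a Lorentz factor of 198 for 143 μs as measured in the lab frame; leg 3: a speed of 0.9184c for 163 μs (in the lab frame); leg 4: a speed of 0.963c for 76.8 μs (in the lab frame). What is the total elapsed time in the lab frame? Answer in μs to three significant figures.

Leg 1: γ = 115.3; Δt_1 = 115.3 × 266 = 3.067×10⁴ μs.
Leg 2: 143 μs is already measured in the lab frame.
Leg 3: 163 μs is already measured in the lab frame.
Leg 4: 76.8 μs is already measured in the lab frame.
Total: 3.067×10⁴ + 143.0 + 163.0 + 76.80 μs.

Δt = 3.11×10⁴ μs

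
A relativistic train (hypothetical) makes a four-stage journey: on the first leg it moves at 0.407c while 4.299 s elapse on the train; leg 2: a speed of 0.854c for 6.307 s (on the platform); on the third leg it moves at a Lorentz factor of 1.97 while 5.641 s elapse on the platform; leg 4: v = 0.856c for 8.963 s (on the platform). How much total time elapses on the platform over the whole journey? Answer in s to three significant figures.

Leg 1: γ = 1/√(1 − 0.407²) = 1/√0.8344 = 1.095; Δt_1 = 1.095 × 4.299 = 4.706 s.
Leg 2: 6.307 s is already measured on the platform.
Leg 3: 5.641 s is already measured on the platform.
Leg 4: 8.963 s is already measured on the platform.
Total: 4.706 + 6.307 + 5.641 + 8.963 s.

Δt = 25.6 s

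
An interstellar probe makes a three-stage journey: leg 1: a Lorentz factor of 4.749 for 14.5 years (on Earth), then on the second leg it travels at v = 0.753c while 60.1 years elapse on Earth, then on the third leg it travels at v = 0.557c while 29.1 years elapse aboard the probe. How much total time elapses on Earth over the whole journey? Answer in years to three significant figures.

Δt = 110 years

Leg 1: 14.5 years is already measured on Earth.
Leg 2: 60.1 years is already measured on Earth.
Leg 3: γ = 1/√(1 − 0.557²) = 1/√0.6898 = 1.204; Δt_3 = 1.204 × 29.1 = 35.04 years.
Total: 14.50 + 60.10 + 35.04 years.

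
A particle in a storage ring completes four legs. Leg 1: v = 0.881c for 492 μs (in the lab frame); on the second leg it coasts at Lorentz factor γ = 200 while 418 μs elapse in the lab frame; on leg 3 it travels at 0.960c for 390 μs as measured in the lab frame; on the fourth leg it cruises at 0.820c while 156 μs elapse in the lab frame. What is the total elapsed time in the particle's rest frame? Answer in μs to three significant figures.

τ = 433 μs

Leg 1: γ = 1/√(1 − 0.881²) = 1/√0.2238 = 2.114; τ_1 = 492/2.114 = 232.8 μs.
Leg 2: γ = 200; τ_2 = 418/200.0 = 2.090 μs.
Leg 3: γ = 1/√(1 − 0.960²) = 25/7 ≈ 3.571; τ_3 = 390/3.571 = 109.2 μs.
Leg 4: γ = 1/√(1 − 0.820²) = 1/√0.3276 = 1.747; τ_4 = 156/1.747 = 89.29 μs.
Total: 232.8 + 2.090 + 109.2 + 89.29 μs.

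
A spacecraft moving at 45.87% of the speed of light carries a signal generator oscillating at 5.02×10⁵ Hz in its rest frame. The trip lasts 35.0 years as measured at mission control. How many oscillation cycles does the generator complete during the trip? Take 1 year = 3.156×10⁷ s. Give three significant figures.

N = 4.93×10¹⁴

β = 0.4587; γ = 1/√(1 − 0.4587²) = 1/√0.7896 = 1.125
The oscillator's own cycle count is N = f × τ where τ is the proper time aboard the spacecraft. τ = Δt/γ = 35.0/1.125 = 31.10 years = 9.815×10⁸ s.
N = 5.02×10⁵ × 9.815×10⁸ = 4.927×10¹⁴.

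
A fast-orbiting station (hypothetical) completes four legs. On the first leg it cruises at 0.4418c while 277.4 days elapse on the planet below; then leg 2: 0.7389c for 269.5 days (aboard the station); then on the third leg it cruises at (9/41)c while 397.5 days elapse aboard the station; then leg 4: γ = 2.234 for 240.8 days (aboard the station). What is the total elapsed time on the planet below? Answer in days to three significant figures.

Leg 1: 277.4 days is already measured on the planet below.
Leg 2: γ = 1/√(1 − 0.7389²) = 1/√0.4540 = 1.484; Δt_2 = 1.484 × 269.5 = 400.0 days.
Leg 3: γ = 1/√(1 − (9/41)²) = 41/40 = 1.025; Δt_3 = 1.025 × 397.5 = 407.4 days.
Leg 4: γ = 2.234; Δt_4 = 2.234 × 240.8 = 537.9 days.
Total: 277.4 + 400.0 + 407.4 + 537.9 days.

Δt = 1620 days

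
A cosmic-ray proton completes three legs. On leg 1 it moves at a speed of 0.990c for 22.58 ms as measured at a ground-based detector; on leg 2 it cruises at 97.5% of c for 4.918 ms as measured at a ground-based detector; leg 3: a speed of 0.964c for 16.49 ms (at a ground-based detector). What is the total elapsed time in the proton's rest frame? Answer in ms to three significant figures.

Leg 1: γ = 1/√(1 − 0.990²) = 1/√0.01990 = 7.089; τ_1 = 22.58/7.089 = 3.185 ms.
Leg 2: β = 0.975; γ = 1/√(1 − 0.975²) = 1/√0.04938 = 4.500; τ_2 = 4.918/4.500 = 1.093 ms.
Leg 3: γ = 1/√(1 − 0.964²) = 1/√0.07070 = 3.761; τ_3 = 16.49/3.761 = 4.385 ms.
Total: 3.185 + 1.093 + 4.385 ms.

τ = 8.66 ms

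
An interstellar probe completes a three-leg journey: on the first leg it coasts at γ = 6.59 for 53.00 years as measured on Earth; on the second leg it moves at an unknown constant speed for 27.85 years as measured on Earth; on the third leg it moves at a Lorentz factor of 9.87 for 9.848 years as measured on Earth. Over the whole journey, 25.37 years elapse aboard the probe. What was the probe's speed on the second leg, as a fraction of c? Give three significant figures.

Leg 1: γ = 6.59; τ_1 = 53.00/6.590 = 8.042 years.
Leg 2: speed unknown; τ_2 = 27.85/γ_2.
Leg 3: γ = 9.87; τ_3 = 9.848/9.870 = 0.9978 years.
Total proper time: 8.042 + τ_2 + 0.9978 = 25.37, so τ_2 = 25.37 − 9.040 = 16.33 years.
γ_2 = 27.85/16.33 = 1.705; β = √(1 − 1/γ²) = √0.6562.

β = 0.810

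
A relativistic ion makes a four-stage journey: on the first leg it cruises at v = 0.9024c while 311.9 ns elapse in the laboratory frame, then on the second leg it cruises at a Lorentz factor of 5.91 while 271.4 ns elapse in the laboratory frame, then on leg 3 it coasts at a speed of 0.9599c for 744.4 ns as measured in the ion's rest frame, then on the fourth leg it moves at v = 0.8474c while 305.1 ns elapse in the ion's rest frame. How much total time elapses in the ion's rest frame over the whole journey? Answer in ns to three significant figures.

τ = 1230 ns

Leg 1: γ = 1/√(1 − 0.9024²) = 1/√0.1857 = 2.321; τ_1 = 311.9/2.321 = 134.4 ns.
Leg 2: γ = 5.91; τ_2 = 271.4/5.910 = 45.92 ns.
Leg 3: 744.4 ns is already measured in the ion's rest frame.
Leg 4: 305.1 ns is already measured in the ion's rest frame.
Total: 134.4 + 45.92 + 744.4 + 305.1 ns.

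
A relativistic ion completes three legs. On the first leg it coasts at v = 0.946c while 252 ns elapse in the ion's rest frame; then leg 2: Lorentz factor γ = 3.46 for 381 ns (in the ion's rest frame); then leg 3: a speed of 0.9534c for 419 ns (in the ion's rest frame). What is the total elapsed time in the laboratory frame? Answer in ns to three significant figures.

Δt = 3480 ns

Leg 1: γ = 1/√(1 − 0.946²) = 1/√0.1051 = 3.085; Δt_1 = 3.085 × 252 = 777.4 ns.
Leg 2: γ = 3.46; Δt_2 = 3.460 × 381 = 1318 ns.
Leg 3: γ = 1/√(1 − 0.9534²) = 1/√0.09103 = 3.314; Δt_3 = 3.314 × 419 = 1389 ns.
Total: 777.4 + 1318 + 1389 ns.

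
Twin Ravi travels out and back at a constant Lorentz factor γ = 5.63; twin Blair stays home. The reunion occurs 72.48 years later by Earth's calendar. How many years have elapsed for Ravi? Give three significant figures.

τ = 12.9 years

γ = 5.63
Ravi's clock measures proper time along the trip: τ = Δt/γ = 72.48/5.630 years.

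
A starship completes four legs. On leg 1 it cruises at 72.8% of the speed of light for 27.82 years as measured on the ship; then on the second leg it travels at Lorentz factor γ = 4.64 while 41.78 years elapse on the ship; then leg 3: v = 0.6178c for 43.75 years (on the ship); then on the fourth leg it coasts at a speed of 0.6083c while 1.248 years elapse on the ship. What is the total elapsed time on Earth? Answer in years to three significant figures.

Δt = 292 years

Leg 1: β = 0.728; γ = 1/√(1 − 0.728²) = 1/√0.4700 = 1.459; Δt_1 = 1.459 × 27.82 = 40.58 years.
Leg 2: γ = 4.64; Δt_2 = 4.640 × 41.78 = 193.9 years.
Leg 3: γ = 1/√(1 − 0.6178²) = 1/√0.6183 = 1.272; Δt_3 = 1.272 × 43.75 = 55.64 years.
Leg 4: γ = 1/√(1 − 0.6083²) = 1/√0.6300 = 1.260; Δt_4 = 1.260 × 1.248 = 1.572 years.
Total: 40.58 + 193.9 + 55.64 + 1.572 years.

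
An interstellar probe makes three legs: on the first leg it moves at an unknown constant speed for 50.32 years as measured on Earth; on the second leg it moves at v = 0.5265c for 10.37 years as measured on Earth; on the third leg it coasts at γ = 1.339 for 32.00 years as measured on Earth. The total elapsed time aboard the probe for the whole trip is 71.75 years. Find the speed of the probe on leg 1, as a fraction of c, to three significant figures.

β = 0.631

Leg 1: speed unknown; τ_1 = 50.32/γ_1.
Leg 2: γ = 1/√(1 − 0.5265²) = 1/√0.7228 = 1.176; τ_2 = 10.37/1.176 = 8.816 years.
Leg 3: γ = 1.339; τ_3 = 32.00/1.339 = 23.90 years.
Total proper time: τ_1 + 8.816 + 23.90 = 71.75, so τ_1 = 71.75 − 32.71 = 39.04 years.
γ_1 = 50.32/39.04 = 1.289; β = √(1 − 1/γ²) = √0.3982.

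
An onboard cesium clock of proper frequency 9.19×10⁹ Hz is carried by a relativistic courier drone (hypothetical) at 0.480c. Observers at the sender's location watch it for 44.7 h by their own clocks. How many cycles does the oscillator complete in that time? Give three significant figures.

γ = 1/√(1 − 0.480²) = 1/√0.7696 = 1.140
During 44.7 h of lab time, the oscillator's proper time advances by τ = Δt/γ = 44.7/1.140 = 39.21 h = 1.412×10⁵ s.
N = f × τ = 9.19×10⁹ × 1.412×10⁵ = 1.297×10¹⁵.

N = 1.30×10¹⁵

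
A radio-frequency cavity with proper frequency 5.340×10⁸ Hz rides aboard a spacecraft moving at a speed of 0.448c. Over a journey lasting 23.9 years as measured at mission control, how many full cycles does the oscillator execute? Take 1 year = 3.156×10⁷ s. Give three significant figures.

N = 3.60×10¹⁷

γ = 1/√(1 − 0.448²) = 1/√0.7993 = 1.119
The oscillator's own cycle count is N = f × τ where τ is the proper time aboard the spacecraft. τ = Δt/γ = 23.9/1.119 = 21.37 years = 6.744×10⁸ s.
N = 5.340×10⁸ × 6.744×10⁸ = 3.601×10¹⁷.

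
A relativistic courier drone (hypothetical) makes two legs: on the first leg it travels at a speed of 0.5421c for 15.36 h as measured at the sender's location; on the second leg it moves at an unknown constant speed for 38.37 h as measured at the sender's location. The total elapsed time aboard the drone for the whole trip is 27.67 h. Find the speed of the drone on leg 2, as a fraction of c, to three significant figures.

β = 0.923

Leg 1: γ = 1/√(1 − 0.5421²) = 1/√0.7061 = 1.190; τ_1 = 15.36/1.190 = 12.91 h.
Leg 2: speed unknown; τ_2 = 38.37/γ_2.
Total proper time: 12.91 + τ_2 = 27.67, so τ_2 = 27.67 − 12.91 = 14.76 h.
γ_2 = 38.37/14.76 = 2.599; β = √(1 − 1/γ²) = √0.8520.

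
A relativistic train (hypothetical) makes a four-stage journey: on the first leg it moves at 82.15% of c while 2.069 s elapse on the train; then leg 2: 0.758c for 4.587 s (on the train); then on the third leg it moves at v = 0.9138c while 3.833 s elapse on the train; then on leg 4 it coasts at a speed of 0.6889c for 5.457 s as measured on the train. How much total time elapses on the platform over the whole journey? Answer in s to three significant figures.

Δt = 27.6 s

Leg 1: β = 0.8215; γ = 1/√(1 − 0.8215²) = 1/√0.3251 = 1.754; Δt_1 = 1.754 × 2.069 = 3.628 s.
Leg 2: γ = 1/√(1 − 0.758²) = 1/√0.4254 = 1.533; Δt_2 = 1.533 × 4.587 = 7.033 s.
Leg 3: γ = 1/√(1 − 0.9138²) = 1/√0.1650 = 2.462; Δt_3 = 2.462 × 3.833 = 9.437 s.
Leg 4: γ = 1/√(1 − 0.6889²) = 1/√0.5254 = 1.380; Δt_4 = 1.380 × 5.457 = 7.528 s.
Total: 3.628 + 7.033 + 9.437 + 7.528 s.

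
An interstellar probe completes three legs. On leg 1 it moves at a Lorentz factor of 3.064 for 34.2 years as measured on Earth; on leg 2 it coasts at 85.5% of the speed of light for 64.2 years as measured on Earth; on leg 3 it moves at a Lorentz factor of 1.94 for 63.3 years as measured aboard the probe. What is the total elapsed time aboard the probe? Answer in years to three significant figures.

τ = 108 years

Leg 1: γ = 3.064; τ_1 = 34.2/3.064 = 11.16 years.
Leg 2: β = 0.855; γ = 1/√(1 − 0.855²) = 1/√0.2690 = 1.928; τ_2 = 64.2/1.928 = 33.30 years.
Leg 3: 63.3 years is already measured aboard the probe.
Total: 11.16 + 33.30 + 63.30 years.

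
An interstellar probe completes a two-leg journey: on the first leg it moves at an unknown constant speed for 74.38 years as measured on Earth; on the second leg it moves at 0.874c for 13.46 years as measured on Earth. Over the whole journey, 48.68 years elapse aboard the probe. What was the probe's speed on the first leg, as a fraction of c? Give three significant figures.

Leg 1: speed unknown; τ_1 = 74.38/γ_1.
Leg 2: γ = 1/√(1 − 0.874²) = 1/√0.2361 = 2.058; τ_2 = 13.46/2.058 = 6.541 years.
Total proper time: τ_1 + 6.541 = 48.68, so τ_1 = 48.68 − 6.541 = 42.14 years.
γ_1 = 74.38/42.14 = 1.765; β = √(1 − 1/γ²) = √0.6790.

β = 0.824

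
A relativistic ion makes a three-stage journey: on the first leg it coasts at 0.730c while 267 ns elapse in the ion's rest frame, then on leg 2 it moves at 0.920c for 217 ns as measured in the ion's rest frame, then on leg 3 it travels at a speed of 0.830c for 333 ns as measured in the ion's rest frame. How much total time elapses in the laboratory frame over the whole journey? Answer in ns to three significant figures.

Δt = 1540 ns

Leg 1: γ = 1/√(1 − 0.730²) = 1/√0.4671 = 1.463; Δt_1 = 1.463 × 267 = 390.7 ns.
Leg 2: γ = 1/√(1 − 0.920²) = 1/√0.1536 = 2.552; Δt_2 = 2.552 × 217 = 553.7 ns.
Leg 3: γ = 1/√(1 − 0.830²) = 1/√0.3111 = 1.793; Δt_3 = 1.793 × 333 = 597.0 ns.
Total: 390.7 + 553.7 + 597.0 ns.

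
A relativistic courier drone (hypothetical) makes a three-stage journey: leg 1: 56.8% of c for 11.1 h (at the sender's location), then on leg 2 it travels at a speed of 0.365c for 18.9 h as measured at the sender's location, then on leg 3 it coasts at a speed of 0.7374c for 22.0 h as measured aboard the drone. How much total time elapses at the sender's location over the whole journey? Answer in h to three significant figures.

Δt = 62.6 h

Leg 1: 11.1 h is already measured at the sender's location.
Leg 2: 18.9 h is already measured at the sender's location.
Leg 3: γ = 1/√(1 − 0.7374²) = 1/√0.4562 = 1.480; Δt_3 = 1.480 × 22.0 = 32.57 h.
Total: 11.10 + 18.90 + 32.57 h.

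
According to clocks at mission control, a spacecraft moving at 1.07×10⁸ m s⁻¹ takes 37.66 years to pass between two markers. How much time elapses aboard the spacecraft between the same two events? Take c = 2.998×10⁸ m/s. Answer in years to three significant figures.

τ = 35.2 years

β = 1.07×10⁸/2.998×10⁸ = 0.3569; γ = 1/√(1 − 0.3569²) = 1.071
The interval measured at mission control is the dilated one; the clock aboard the spacecraft measures the proper time τ = Δt/γ = 37.66/1.071 years.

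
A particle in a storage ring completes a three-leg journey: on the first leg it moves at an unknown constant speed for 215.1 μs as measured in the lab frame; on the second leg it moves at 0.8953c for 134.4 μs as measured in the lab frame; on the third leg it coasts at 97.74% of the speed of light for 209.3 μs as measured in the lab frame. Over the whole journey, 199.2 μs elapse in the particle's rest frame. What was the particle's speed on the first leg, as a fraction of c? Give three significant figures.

Leg 1: speed unknown; τ_1 = 215.1/γ_1.
Leg 2: γ = 1/√(1 − 0.8953²) = 1/√0.1984 = 2.245; τ_2 = 134.4/2.245 = 59.87 μs.
Leg 3: β = 0.9774; γ = 1/√(1 − 0.9774²) = 1/√0.04469 = 4.730; τ_3 = 209.3/4.730 = 44.25 μs.
Total proper time: τ_1 + 59.87 + 44.25 = 199.2, so τ_1 = 199.2 − 104.1 = 95.08 μs.
γ_1 = 215.1/95.08 = 2.262; β = √(1 − 1/γ²) = √0.8046.

β = 0.897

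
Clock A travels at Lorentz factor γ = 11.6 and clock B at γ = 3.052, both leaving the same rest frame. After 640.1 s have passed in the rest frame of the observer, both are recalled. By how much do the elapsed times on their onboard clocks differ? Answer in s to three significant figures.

A: γ = 11.6; τ_A = 640.1/11.60 = 55.18 s.
B: γ = 3.052; τ_B = 640.1/3.052 = 209.7 s.

|τ_A − τ_B| = 155 s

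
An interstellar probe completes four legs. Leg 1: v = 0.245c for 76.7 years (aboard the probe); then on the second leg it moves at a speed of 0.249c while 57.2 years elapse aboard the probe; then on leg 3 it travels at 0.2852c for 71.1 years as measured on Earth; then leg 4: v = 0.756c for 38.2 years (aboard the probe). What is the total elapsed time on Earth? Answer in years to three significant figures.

Leg 1: γ = 1/√(1 − 0.245²) = 1/√0.9400 = 1.031; Δt_1 = 1.031 × 76.7 = 79.11 years.
Leg 2: γ = 1/√(1 − 0.249²) = 1/√0.9380 = 1.033; Δt_2 = 1.033 × 57.2 = 59.06 years.
Leg 3: 71.1 years is already measured on Earth.
Leg 4: γ = 1/√(1 − 0.756²) = 1/√0.4285 = 1.528; Δt_4 = 1.528 × 38.2 = 58.36 years.
Total: 79.11 + 59.06 + 71.10 + 58.36 years.

Δt = 268 years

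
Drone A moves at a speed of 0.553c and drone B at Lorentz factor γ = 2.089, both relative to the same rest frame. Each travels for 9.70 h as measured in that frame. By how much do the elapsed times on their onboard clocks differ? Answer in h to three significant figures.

A: γ = 1/√(1 − 0.553²) = 1/√0.6942 = 1.200; τ_A = 9.70/1.200 = 8.082 h.
B: γ = 2.089; τ_B = 9.70/2.089 = 4.643 h.

|τ_A − τ_B| = 3.44 h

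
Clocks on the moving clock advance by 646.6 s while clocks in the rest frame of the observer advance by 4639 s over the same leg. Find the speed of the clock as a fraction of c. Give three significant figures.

v = 0.990c

The proper time is measured on the moving clock (both events occur at the clock's location); Δt is measured in the rest frame of the observer. γ = Δt/τ = 4639/646.6 = 7.174.
β = √(1 − 1/γ²) = √(1 − 0.01943) = √0.9806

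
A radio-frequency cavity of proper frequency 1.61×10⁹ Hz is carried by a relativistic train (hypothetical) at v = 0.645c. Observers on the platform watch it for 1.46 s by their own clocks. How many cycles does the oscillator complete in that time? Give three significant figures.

N = 1.80×10⁹

γ = 1/√(1 − 0.645²) = 1/√0.5840 = 1.309
During 1.46 s of lab time, the oscillator's proper time advances by τ = Δt/γ = 1.46/1.309 = 1.116 s = 1.116×10⁰ s.
N = f × τ = 1.61×10⁹ × 1.116×10⁰ = 1.796×10⁹.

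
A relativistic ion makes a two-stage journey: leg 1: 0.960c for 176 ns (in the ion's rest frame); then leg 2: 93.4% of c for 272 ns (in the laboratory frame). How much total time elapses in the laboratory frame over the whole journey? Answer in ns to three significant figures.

Leg 1: γ = 1/√(1 − 0.960²) = 25/7 ≈ 3.571; Δt_1 = 3.571 × 176 = 628.6 ns.
Leg 2: 272 ns is already measured in the laboratory frame.
Total: 628.6 + 272.0 ns.

Δt = 901 ns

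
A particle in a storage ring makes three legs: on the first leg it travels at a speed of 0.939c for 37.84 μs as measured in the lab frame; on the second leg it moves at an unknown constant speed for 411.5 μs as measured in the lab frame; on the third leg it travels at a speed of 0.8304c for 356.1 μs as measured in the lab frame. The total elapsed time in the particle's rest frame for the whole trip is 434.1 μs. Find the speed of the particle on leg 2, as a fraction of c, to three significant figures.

β = 0.841

Leg 1: γ = 1/√(1 − 0.939²) = 1/√0.1183 = 2.908; τ_1 = 37.84/2.908 = 13.01 μs.
Leg 2: speed unknown; τ_2 = 411.5/γ_2.
Leg 3: γ = 1/√(1 − 0.8304²) = 1/√0.3104 = 1.795; τ_3 = 356.1/1.795 = 198.4 μs.
Total proper time: 13.01 + τ_2 + 198.4 = 434.1, so τ_2 = 434.1 − 211.4 = 222.7 μs.
γ_2 = 411.5/222.7 = 1.848; β = √(1 − 1/γ²) = √0.7072.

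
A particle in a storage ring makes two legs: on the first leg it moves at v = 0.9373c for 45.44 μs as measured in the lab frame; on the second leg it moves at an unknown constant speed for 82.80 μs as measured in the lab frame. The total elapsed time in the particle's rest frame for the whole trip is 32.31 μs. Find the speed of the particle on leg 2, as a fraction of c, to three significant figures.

β = 0.980

Leg 1: γ = 1/√(1 − 0.9373²) = 1/√0.1215 = 2.869; τ_1 = 45.44/2.869 = 15.84 μs.
Leg 2: speed unknown; τ_2 = 82.80/γ_2.
Total proper time: 15.84 + τ_2 = 32.31, so τ_2 = 32.31 − 15.84 = 16.47 μs.
γ_2 = 82.80/16.47 = 5.026; β = √(1 − 1/γ²) = √0.9604.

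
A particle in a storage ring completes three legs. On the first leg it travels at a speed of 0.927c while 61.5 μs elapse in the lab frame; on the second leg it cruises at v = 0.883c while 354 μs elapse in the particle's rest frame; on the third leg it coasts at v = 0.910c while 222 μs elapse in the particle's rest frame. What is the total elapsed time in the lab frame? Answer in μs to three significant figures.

Leg 1: 61.5 μs is already measured in the lab frame.
Leg 2: γ = 1/√(1 − 0.883²) = 1/√0.2203 = 2.131; Δt_2 = 2.131 × 354 = 754.2 μs.
Leg 3: γ = 1/√(1 − 0.910²) = 1/√0.1719 = 2.412; Δt_3 = 2.412 × 222 = 535.4 μs.
Total: 61.50 + 754.2 + 535.4 μs.

Δt = 1350 μs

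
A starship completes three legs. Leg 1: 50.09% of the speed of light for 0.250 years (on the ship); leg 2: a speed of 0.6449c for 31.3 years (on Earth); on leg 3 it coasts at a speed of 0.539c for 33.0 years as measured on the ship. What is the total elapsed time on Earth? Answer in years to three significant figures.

Leg 1: β = 0.5009; γ = 1/√(1 − 0.5009²) = 1/√0.7491 = 1.155; Δt_1 = 1.155 × 0.250 = 0.2888 years.
Leg 2: 31.3 years is already measured on Earth.
Leg 3: γ = 1/√(1 − 0.539²) = 1/√0.7095 = 1.187; Δt_3 = 1.187 × 33.0 = 39.18 years.
Total: 0.2888 + 31.30 + 39.18 years.

Δt = 70.8 years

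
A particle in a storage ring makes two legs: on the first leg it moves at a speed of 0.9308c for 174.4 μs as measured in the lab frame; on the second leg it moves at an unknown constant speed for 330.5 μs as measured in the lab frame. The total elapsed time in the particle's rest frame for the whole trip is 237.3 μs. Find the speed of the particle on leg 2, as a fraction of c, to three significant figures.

Leg 1: γ = 1/√(1 − 0.9308²) = 1/√0.1336 = 2.736; τ_1 = 174.4/2.736 = 63.75 μs.
Leg 2: speed unknown; τ_2 = 330.5/γ_2.
Total proper time: 63.75 + τ_2 = 237.3, so τ_2 = 237.3 − 63.75 = 173.6 μs.
γ_2 = 330.5/173.6 = 1.904; β = √(1 − 1/γ²) = √0.7243.

β = 0.851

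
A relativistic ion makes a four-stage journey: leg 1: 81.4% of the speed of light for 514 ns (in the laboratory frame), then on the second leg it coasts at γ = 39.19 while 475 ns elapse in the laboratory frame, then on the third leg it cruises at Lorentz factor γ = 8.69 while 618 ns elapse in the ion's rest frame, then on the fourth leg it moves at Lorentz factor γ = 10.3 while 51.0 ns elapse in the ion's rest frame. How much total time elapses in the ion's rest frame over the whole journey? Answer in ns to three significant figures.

Leg 1: β = 0.814; γ = 1/√(1 − 0.814²) = 1/√0.3374 = 1.722; τ_1 = 514/1.722 = 298.6 ns.
Leg 2: γ = 39.19; τ_2 = 475/39.19 = 12.12 ns.
Leg 3: 618 ns is already measured in the ion's rest frame.
Leg 4: 51.0 ns is already measured in the ion's rest frame.
Total: 298.6 + 12.12 + 618.0 + 51.00 ns.

τ = 980 ns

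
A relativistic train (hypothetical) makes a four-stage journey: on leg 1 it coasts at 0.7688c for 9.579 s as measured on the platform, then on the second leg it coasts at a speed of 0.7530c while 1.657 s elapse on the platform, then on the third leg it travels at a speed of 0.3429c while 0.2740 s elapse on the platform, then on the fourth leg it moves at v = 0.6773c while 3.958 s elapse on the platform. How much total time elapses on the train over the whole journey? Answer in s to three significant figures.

Leg 1: γ = 1/√(1 − 0.7688²) = 1/√0.4089 = 1.564; τ_1 = 9.579/1.564 = 6.126 s.
Leg 2: γ = 1/√(1 − 0.7530²) = 1/√0.4330 = 1.520; τ_2 = 1.657/1.520 = 1.090 s.
Leg 3: γ = 1/√(1 − 0.3429²) = 1/√0.8824 = 1.065; τ_3 = 0.2740/1.065 = 0.2574 s.
Leg 4: γ = 1/√(1 − 0.6773²) = 1/√0.5413 = 1.359; τ_4 = 3.958/1.359 = 2.912 s.
Total: 6.126 + 1.090 + 0.2574 + 2.912 s.

τ = 10.4 s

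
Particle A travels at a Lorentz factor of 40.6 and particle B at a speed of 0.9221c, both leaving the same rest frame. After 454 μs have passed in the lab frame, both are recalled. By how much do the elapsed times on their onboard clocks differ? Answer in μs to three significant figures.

|τ_A − τ_B| = 164 μs

A: γ = 40.6; τ_A = 454/40.60 = 11.18 μs.
B: γ = 1/√(1 − 0.9221²) = 1/√0.1497 = 2.584; τ_B = 454/2.584 = 175.7 μs.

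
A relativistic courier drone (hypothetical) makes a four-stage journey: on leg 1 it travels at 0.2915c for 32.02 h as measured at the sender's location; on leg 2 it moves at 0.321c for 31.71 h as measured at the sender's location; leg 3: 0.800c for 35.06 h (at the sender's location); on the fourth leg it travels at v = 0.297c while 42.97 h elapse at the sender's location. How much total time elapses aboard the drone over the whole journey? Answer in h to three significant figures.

Leg 1: γ = 1/√(1 − 0.2915²) = 1/√0.9150 = 1.045; τ_1 = 32.02/1.045 = 30.63 h.
Leg 2: γ = 1/√(1 − 0.321²) = 1/√0.8970 = 1.056; τ_2 = 31.71/1.056 = 30.03 h.
Leg 3: γ = 1/√(1 − 0.800²) = 5/3 ≈ 1.667; τ_3 = 35.06/1.667 = 21.04 h.
Leg 4: γ = 1/√(1 − 0.297²) = 1/√0.9118 = 1.047; τ_4 = 42.97/1.047 = 41.03 h.
Total: 30.63 + 30.03 + 21.04 + 41.03 h.

τ = 123 h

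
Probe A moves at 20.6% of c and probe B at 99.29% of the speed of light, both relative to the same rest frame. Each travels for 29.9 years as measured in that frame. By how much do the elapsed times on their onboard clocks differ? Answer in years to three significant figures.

|τ_A − τ_B| = 25.7 years

A: β = 0.206; γ = 1/√(1 − 0.206²) = 1/√0.9576 = 1.022; τ_A = 29.9/1.022 = 29.26 years.
B: β = 0.9929; γ = 1/√(1 − 0.9929²) = 1/√0.01415 = 8.407; τ_B = 29.9/8.407 = 3.557 years.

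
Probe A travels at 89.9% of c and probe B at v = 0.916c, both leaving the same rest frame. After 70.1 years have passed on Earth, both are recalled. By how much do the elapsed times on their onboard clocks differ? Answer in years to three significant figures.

|τ_A − τ_B| = 2.58 years

A: β = 0.899; γ = 1/√(1 − 0.899²) = 1/√0.1918 = 2.283; τ_A = 70.1/2.283 = 30.70 years.
B: γ = 1/√(1 − 0.916²) = 1/√0.1609 = 2.493; τ_B = 70.1/2.493 = 28.12 years.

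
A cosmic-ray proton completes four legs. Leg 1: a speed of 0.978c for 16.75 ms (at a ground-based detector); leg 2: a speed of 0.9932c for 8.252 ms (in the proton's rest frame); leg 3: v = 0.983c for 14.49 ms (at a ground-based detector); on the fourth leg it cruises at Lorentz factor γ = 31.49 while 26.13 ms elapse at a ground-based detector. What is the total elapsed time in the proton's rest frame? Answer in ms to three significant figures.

Leg 1: γ = 1/√(1 − 0.978²) = 1/√0.04352 = 4.794; τ_1 = 16.75/4.794 = 3.494 ms.
Leg 2: 8.252 ms is already measured in the proton's rest frame.
Leg 3: γ = 1/√(1 − 0.983²) = 1/√0.03371 = 5.446; τ_3 = 14.49/5.446 = 2.660 ms.
Leg 4: γ = 31.49; τ_4 = 26.13/31.49 = 0.8298 ms.
Total: 3.494 + 8.252 + 2.660 + 0.8298 ms.

τ = 15.2 ms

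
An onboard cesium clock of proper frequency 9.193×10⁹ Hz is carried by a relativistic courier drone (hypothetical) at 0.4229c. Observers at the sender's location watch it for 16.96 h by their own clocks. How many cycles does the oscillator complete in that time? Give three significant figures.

N = 5.09×10¹⁴

γ = 1/√(1 − 0.4229²) = 1/√0.8212 = 1.104
During 16.96 h of lab time, the oscillator's proper time advances by τ = Δt/γ = 16.96/1.104 = 15.37 h = 5.533×10⁴ s.
N = f × τ = 9.193×10⁹ × 5.533×10⁴ = 5.086×10¹⁴.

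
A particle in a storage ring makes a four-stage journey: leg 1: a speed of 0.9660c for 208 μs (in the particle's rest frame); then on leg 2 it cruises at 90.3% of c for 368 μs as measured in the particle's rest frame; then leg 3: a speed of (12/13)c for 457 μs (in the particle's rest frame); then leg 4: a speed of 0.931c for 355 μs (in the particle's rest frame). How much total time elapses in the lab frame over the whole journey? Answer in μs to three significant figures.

Δt = 3820 μs

Leg 1: γ = 1/√(1 − 0.9660²) = 1/√0.06684 = 3.868; Δt_1 = 3.868 × 208 = 804.5 μs.
Leg 2: β = 0.903; γ = 1/√(1 − 0.903²) = 1/√0.1846 = 2.328; Δt_2 = 2.328 × 368 = 856.5 μs.
Leg 3: γ = 1/√(1 − (12/13)²) = 13/5 = 2.600; Δt_3 = 2.600 × 457 = 1188 μs.
Leg 4: γ = 1/√(1 − 0.931²) = 1/√0.1332 = 2.740; Δt_4 = 2.740 × 355 = 972.6 μs.
Total: 804.5 + 856.5 + 1188 + 972.6 μs.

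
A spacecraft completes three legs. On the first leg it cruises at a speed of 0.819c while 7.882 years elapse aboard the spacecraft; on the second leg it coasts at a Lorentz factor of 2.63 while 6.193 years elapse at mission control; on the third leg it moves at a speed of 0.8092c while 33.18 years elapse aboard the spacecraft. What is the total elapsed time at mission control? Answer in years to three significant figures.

Leg 1: γ = 1/√(1 − 0.819²) = 1/√0.3292 = 1.743; Δt_1 = 1.743 × 7.882 = 13.74 years.
Leg 2: 6.193 years is already measured at mission control.
Leg 3: γ = 1/√(1 − 0.8092²) = 1/√0.3452 = 1.702; Δt_3 = 1.702 × 33.18 = 56.47 years.
Total: 13.74 + 6.193 + 56.47 years.

Δt = 76.4 years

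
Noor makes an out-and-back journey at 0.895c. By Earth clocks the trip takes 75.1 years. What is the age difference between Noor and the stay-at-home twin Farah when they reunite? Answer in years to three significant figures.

Δt − τ = 41.6 years

γ = 1/√(1 − 0.895²) = 1/√0.1990 = 2.242
Noor's elapsed proper time: τ = 75.1/2.242 = 33.50 years.
Age gap = Δt − τ = 75.1 − 33.50 years.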